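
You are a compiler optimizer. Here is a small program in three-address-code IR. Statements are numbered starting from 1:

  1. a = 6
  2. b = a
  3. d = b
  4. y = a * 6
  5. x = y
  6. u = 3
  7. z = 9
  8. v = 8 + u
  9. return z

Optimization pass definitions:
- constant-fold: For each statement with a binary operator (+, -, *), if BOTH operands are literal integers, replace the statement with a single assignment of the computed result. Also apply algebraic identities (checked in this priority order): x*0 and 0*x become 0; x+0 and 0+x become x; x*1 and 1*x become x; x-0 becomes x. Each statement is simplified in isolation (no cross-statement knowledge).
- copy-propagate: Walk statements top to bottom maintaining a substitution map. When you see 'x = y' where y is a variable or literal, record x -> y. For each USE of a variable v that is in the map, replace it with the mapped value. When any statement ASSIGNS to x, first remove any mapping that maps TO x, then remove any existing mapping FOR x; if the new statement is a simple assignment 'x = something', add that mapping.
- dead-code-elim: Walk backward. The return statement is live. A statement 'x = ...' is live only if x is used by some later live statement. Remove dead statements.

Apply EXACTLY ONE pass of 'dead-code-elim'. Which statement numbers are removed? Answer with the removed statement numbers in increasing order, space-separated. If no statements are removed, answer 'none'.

Backward liveness scan:
Stmt 1 'a = 6': DEAD (a not in live set [])
Stmt 2 'b = a': DEAD (b not in live set [])
Stmt 3 'd = b': DEAD (d not in live set [])
Stmt 4 'y = a * 6': DEAD (y not in live set [])
Stmt 5 'x = y': DEAD (x not in live set [])
Stmt 6 'u = 3': DEAD (u not in live set [])
Stmt 7 'z = 9': KEEP (z is live); live-in = []
Stmt 8 'v = 8 + u': DEAD (v not in live set ['z'])
Stmt 9 'return z': KEEP (return); live-in = ['z']
Removed statement numbers: [1, 2, 3, 4, 5, 6, 8]
Surviving IR:
  z = 9
  return z

Answer: 1 2 3 4 5 6 8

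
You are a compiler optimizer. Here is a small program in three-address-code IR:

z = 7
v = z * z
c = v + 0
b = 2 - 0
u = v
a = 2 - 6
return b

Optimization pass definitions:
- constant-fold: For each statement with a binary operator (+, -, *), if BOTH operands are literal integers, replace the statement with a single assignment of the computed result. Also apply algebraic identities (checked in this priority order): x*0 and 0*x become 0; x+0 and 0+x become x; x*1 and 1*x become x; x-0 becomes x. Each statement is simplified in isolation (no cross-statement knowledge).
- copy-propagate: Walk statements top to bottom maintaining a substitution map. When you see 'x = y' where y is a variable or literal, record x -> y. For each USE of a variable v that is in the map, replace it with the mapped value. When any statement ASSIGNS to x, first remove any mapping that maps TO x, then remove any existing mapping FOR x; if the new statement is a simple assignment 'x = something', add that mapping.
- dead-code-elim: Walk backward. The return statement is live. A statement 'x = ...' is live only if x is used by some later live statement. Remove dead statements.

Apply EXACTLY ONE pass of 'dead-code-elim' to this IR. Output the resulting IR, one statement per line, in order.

Answer: b = 2 - 0
return b

Derivation:
Applying dead-code-elim statement-by-statement:
  [7] return b  -> KEEP (return); live=['b']
  [6] a = 2 - 6  -> DEAD (a not live)
  [5] u = v  -> DEAD (u not live)
  [4] b = 2 - 0  -> KEEP; live=[]
  [3] c = v + 0  -> DEAD (c not live)
  [2] v = z * z  -> DEAD (v not live)
  [1] z = 7  -> DEAD (z not live)
Result (2 stmts):
  b = 2 - 0
  return b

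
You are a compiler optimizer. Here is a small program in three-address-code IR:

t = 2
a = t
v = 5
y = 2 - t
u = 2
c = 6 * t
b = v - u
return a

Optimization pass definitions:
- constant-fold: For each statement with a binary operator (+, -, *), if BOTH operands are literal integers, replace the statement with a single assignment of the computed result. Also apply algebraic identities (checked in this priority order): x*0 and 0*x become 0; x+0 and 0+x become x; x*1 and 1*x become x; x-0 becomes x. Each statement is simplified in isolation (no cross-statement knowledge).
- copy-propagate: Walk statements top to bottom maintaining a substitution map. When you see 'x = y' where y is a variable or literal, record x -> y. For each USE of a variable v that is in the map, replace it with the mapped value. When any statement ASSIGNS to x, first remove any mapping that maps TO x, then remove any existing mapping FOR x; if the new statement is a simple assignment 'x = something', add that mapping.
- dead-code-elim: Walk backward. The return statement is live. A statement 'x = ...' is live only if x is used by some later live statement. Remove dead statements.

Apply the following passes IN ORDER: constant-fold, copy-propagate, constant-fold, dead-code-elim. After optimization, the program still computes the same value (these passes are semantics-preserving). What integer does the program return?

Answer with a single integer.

Answer: 2

Derivation:
Initial IR:
  t = 2
  a = t
  v = 5
  y = 2 - t
  u = 2
  c = 6 * t
  b = v - u
  return a
After constant-fold (8 stmts):
  t = 2
  a = t
  v = 5
  y = 2 - t
  u = 2
  c = 6 * t
  b = v - u
  return a
After copy-propagate (8 stmts):
  t = 2
  a = 2
  v = 5
  y = 2 - 2
  u = 2
  c = 6 * 2
  b = 5 - 2
  return 2
After constant-fold (8 stmts):
  t = 2
  a = 2
  v = 5
  y = 0
  u = 2
  c = 12
  b = 3
  return 2
After dead-code-elim (1 stmts):
  return 2
Evaluate:
  t = 2  =>  t = 2
  a = t  =>  a = 2
  v = 5  =>  v = 5
  y = 2 - t  =>  y = 0
  u = 2  =>  u = 2
  c = 6 * t  =>  c = 12
  b = v - u  =>  b = 3
  return a = 2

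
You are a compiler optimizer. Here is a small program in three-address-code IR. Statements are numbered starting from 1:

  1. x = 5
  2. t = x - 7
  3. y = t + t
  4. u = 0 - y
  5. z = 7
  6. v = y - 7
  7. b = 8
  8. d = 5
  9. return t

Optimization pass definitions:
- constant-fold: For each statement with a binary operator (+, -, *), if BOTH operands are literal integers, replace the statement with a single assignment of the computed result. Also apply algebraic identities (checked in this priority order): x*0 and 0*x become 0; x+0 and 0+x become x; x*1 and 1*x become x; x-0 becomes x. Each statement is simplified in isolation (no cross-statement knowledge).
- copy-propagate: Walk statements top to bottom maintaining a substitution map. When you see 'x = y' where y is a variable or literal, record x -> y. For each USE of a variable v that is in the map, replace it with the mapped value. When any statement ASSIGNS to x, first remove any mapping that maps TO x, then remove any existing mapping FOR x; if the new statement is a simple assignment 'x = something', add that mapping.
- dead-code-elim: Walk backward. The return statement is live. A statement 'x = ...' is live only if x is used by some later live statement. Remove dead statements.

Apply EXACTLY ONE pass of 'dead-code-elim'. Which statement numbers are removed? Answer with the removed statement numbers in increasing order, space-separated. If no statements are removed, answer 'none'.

Backward liveness scan:
Stmt 1 'x = 5': KEEP (x is live); live-in = []
Stmt 2 't = x - 7': KEEP (t is live); live-in = ['x']
Stmt 3 'y = t + t': DEAD (y not in live set ['t'])
Stmt 4 'u = 0 - y': DEAD (u not in live set ['t'])
Stmt 5 'z = 7': DEAD (z not in live set ['t'])
Stmt 6 'v = y - 7': DEAD (v not in live set ['t'])
Stmt 7 'b = 8': DEAD (b not in live set ['t'])
Stmt 8 'd = 5': DEAD (d not in live set ['t'])
Stmt 9 'return t': KEEP (return); live-in = ['t']
Removed statement numbers: [3, 4, 5, 6, 7, 8]
Surviving IR:
  x = 5
  t = x - 7
  return t

Answer: 3 4 5 6 7 8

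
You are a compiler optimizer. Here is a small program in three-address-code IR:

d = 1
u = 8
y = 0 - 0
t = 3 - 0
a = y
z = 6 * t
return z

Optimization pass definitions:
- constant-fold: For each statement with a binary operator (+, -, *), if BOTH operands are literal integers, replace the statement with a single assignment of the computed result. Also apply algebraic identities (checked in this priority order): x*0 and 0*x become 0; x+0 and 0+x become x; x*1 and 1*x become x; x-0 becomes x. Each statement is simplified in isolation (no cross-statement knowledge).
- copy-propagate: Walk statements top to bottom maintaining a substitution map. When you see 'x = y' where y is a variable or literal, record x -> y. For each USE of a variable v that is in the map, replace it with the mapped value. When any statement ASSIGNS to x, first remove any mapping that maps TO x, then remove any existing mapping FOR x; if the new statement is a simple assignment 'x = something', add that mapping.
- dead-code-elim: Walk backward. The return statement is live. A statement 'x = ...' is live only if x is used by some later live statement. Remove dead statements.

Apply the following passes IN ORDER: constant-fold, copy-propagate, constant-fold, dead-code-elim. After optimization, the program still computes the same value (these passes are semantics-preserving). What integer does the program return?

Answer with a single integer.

Answer: 18

Derivation:
Initial IR:
  d = 1
  u = 8
  y = 0 - 0
  t = 3 - 0
  a = y
  z = 6 * t
  return z
After constant-fold (7 stmts):
  d = 1
  u = 8
  y = 0
  t = 3
  a = y
  z = 6 * t
  return z
After copy-propagate (7 stmts):
  d = 1
  u = 8
  y = 0
  t = 3
  a = 0
  z = 6 * 3
  return z
After constant-fold (7 stmts):
  d = 1
  u = 8
  y = 0
  t = 3
  a = 0
  z = 18
  return z
After dead-code-elim (2 stmts):
  z = 18
  return z
Evaluate:
  d = 1  =>  d = 1
  u = 8  =>  u = 8
  y = 0 - 0  =>  y = 0
  t = 3 - 0  =>  t = 3
  a = y  =>  a = 0
  z = 6 * t  =>  z = 18
  return z = 18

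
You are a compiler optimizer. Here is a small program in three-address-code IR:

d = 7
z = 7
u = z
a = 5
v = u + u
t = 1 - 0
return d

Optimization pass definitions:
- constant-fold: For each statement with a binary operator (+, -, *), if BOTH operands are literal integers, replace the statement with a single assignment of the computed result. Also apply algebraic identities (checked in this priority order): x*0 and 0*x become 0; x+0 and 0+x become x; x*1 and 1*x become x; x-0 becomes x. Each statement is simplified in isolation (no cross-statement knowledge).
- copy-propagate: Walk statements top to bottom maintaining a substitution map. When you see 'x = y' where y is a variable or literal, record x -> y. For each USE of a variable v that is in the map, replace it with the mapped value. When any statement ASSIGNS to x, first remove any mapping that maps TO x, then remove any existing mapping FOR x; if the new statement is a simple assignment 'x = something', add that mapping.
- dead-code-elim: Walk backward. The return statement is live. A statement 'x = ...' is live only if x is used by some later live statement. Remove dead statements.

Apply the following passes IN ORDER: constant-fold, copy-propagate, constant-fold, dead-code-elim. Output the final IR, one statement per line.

Answer: return 7

Derivation:
Initial IR:
  d = 7
  z = 7
  u = z
  a = 5
  v = u + u
  t = 1 - 0
  return d
After constant-fold (7 stmts):
  d = 7
  z = 7
  u = z
  a = 5
  v = u + u
  t = 1
  return d
After copy-propagate (7 stmts):
  d = 7
  z = 7
  u = 7
  a = 5
  v = 7 + 7
  t = 1
  return 7
After constant-fold (7 stmts):
  d = 7
  z = 7
  u = 7
  a = 5
  v = 14
  t = 1
  return 7
After dead-code-elim (1 stmts):
  return 7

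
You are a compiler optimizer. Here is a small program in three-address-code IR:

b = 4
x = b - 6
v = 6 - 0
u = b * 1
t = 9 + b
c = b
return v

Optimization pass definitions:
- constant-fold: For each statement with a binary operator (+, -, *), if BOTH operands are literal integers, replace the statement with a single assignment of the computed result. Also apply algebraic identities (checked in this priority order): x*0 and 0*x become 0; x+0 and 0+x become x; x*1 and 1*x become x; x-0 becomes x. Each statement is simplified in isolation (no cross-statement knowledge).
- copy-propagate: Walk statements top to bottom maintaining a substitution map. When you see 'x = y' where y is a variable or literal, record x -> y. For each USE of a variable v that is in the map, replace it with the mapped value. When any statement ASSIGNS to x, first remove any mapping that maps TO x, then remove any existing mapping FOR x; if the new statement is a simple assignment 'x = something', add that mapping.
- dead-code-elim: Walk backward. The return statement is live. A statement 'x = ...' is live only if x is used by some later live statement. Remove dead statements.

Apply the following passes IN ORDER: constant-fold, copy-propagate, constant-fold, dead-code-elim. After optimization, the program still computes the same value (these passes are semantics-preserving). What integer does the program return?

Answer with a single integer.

Answer: 6

Derivation:
Initial IR:
  b = 4
  x = b - 6
  v = 6 - 0
  u = b * 1
  t = 9 + b
  c = b
  return v
After constant-fold (7 stmts):
  b = 4
  x = b - 6
  v = 6
  u = b
  t = 9 + b
  c = b
  return v
After copy-propagate (7 stmts):
  b = 4
  x = 4 - 6
  v = 6
  u = 4
  t = 9 + 4
  c = 4
  return 6
After constant-fold (7 stmts):
  b = 4
  x = -2
  v = 6
  u = 4
  t = 13
  c = 4
  return 6
After dead-code-elim (1 stmts):
  return 6
Evaluate:
  b = 4  =>  b = 4
  x = b - 6  =>  x = -2
  v = 6 - 0  =>  v = 6
  u = b * 1  =>  u = 4
  t = 9 + b  =>  t = 13
  c = b  =>  c = 4
  return v = 6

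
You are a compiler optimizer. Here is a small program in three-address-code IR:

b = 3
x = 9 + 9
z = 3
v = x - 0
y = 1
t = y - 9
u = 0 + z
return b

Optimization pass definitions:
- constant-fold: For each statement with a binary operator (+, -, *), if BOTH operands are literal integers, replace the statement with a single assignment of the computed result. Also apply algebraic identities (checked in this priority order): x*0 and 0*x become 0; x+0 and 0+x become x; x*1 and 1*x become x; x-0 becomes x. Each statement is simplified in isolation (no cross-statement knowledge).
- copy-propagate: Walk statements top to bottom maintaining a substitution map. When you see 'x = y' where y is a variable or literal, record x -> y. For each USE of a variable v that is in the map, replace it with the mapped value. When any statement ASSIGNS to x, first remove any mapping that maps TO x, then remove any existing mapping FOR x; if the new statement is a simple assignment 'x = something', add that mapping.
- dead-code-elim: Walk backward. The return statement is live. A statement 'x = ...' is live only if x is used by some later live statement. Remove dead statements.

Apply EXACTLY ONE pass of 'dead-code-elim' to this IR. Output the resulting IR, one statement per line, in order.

Applying dead-code-elim statement-by-statement:
  [8] return b  -> KEEP (return); live=['b']
  [7] u = 0 + z  -> DEAD (u not live)
  [6] t = y - 9  -> DEAD (t not live)
  [5] y = 1  -> DEAD (y not live)
  [4] v = x - 0  -> DEAD (v not live)
  [3] z = 3  -> DEAD (z not live)
  [2] x = 9 + 9  -> DEAD (x not live)
  [1] b = 3  -> KEEP; live=[]
Result (2 stmts):
  b = 3
  return b

Answer: b = 3
return b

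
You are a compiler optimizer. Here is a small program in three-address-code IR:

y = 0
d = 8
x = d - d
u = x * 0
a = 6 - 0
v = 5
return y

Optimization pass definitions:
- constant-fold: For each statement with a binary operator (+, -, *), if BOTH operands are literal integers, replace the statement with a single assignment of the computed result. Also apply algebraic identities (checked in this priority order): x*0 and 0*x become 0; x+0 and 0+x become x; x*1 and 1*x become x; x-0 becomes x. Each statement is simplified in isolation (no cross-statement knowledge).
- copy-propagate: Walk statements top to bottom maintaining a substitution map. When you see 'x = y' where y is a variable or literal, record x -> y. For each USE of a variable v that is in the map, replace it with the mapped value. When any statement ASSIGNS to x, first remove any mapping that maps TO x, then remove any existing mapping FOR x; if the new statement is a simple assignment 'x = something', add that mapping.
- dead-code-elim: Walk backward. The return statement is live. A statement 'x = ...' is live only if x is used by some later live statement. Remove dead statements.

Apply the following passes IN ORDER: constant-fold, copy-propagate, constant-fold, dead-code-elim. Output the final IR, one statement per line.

Initial IR:
  y = 0
  d = 8
  x = d - d
  u = x * 0
  a = 6 - 0
  v = 5
  return y
After constant-fold (7 stmts):
  y = 0
  d = 8
  x = d - d
  u = 0
  a = 6
  v = 5
  return y
After copy-propagate (7 stmts):
  y = 0
  d = 8
  x = 8 - 8
  u = 0
  a = 6
  v = 5
  return 0
After constant-fold (7 stmts):
  y = 0
  d = 8
  x = 0
  u = 0
  a = 6
  v = 5
  return 0
After dead-code-elim (1 stmts):
  return 0

Answer: return 0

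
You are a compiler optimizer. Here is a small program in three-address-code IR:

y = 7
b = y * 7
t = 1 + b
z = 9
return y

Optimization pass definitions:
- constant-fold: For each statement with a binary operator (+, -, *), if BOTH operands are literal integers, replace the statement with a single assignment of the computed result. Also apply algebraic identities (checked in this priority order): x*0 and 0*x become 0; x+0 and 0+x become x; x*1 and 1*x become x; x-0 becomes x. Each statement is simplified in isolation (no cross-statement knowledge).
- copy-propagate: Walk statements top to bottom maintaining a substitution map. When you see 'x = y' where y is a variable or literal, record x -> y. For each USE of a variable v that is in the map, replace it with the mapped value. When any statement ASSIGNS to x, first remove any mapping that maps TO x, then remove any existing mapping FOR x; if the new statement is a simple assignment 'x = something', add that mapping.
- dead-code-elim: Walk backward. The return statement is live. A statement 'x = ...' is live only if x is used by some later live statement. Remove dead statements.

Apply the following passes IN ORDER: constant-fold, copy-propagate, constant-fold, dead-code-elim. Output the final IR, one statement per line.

Answer: return 7

Derivation:
Initial IR:
  y = 7
  b = y * 7
  t = 1 + b
  z = 9
  return y
After constant-fold (5 stmts):
  y = 7
  b = y * 7
  t = 1 + b
  z = 9
  return y
After copy-propagate (5 stmts):
  y = 7
  b = 7 * 7
  t = 1 + b
  z = 9
  return 7
After constant-fold (5 stmts):
  y = 7
  b = 49
  t = 1 + b
  z = 9
  return 7
After dead-code-elim (1 stmts):
  return 7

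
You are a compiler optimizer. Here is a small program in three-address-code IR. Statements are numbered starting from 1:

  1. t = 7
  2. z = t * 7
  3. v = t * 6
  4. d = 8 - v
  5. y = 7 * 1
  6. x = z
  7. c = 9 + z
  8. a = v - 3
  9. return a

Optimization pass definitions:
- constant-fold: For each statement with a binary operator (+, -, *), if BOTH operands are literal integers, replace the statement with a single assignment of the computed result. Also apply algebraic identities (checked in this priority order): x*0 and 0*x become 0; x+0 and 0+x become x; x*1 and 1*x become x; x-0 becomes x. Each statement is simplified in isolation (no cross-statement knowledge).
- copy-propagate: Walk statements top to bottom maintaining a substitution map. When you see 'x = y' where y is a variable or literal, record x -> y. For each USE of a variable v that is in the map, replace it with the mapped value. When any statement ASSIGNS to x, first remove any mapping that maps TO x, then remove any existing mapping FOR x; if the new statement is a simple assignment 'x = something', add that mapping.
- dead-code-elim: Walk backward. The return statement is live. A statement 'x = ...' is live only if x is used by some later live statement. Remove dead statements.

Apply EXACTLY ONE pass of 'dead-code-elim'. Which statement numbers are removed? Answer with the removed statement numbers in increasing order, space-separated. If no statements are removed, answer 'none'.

Backward liveness scan:
Stmt 1 't = 7': KEEP (t is live); live-in = []
Stmt 2 'z = t * 7': DEAD (z not in live set ['t'])
Stmt 3 'v = t * 6': KEEP (v is live); live-in = ['t']
Stmt 4 'd = 8 - v': DEAD (d not in live set ['v'])
Stmt 5 'y = 7 * 1': DEAD (y not in live set ['v'])
Stmt 6 'x = z': DEAD (x not in live set ['v'])
Stmt 7 'c = 9 + z': DEAD (c not in live set ['v'])
Stmt 8 'a = v - 3': KEEP (a is live); live-in = ['v']
Stmt 9 'return a': KEEP (return); live-in = ['a']
Removed statement numbers: [2, 4, 5, 6, 7]
Surviving IR:
  t = 7
  v = t * 6
  a = v - 3
  return a

Answer: 2 4 5 6 7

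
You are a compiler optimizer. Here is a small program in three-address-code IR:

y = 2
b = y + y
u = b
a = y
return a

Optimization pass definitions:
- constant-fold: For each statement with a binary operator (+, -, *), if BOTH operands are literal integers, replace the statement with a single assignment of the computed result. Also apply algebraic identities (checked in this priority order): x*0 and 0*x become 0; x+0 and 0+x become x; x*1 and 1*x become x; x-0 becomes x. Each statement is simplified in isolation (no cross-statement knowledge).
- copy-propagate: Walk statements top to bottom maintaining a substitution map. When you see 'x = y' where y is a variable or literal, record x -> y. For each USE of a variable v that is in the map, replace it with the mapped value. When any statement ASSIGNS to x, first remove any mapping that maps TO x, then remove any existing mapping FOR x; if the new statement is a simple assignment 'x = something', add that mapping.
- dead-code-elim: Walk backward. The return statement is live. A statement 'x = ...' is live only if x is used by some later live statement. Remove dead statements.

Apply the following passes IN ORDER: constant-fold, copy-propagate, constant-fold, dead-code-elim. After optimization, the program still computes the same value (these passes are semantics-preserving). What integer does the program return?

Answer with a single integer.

Answer: 2

Derivation:
Initial IR:
  y = 2
  b = y + y
  u = b
  a = y
  return a
After constant-fold (5 stmts):
  y = 2
  b = y + y
  u = b
  a = y
  return a
After copy-propagate (5 stmts):
  y = 2
  b = 2 + 2
  u = b
  a = 2
  return 2
After constant-fold (5 stmts):
  y = 2
  b = 4
  u = b
  a = 2
  return 2
After dead-code-elim (1 stmts):
  return 2
Evaluate:
  y = 2  =>  y = 2
  b = y + y  =>  b = 4
  u = b  =>  u = 4
  a = y  =>  a = 2
  return a = 2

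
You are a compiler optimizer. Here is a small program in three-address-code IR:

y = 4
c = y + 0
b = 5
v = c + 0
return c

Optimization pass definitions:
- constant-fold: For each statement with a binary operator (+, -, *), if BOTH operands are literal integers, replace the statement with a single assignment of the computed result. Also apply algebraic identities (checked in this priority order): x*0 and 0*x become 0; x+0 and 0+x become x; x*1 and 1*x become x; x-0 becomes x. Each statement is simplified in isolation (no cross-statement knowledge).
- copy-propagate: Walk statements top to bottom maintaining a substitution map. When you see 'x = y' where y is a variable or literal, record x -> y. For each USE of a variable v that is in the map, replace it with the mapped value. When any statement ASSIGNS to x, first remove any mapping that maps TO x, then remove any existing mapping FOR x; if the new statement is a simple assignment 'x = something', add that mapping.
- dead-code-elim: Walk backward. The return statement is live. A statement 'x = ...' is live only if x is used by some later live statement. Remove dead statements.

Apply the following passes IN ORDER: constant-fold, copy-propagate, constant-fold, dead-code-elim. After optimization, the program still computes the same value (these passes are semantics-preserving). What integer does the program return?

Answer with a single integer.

Initial IR:
  y = 4
  c = y + 0
  b = 5
  v = c + 0
  return c
After constant-fold (5 stmts):
  y = 4
  c = y
  b = 5
  v = c
  return c
After copy-propagate (5 stmts):
  y = 4
  c = 4
  b = 5
  v = 4
  return 4
After constant-fold (5 stmts):
  y = 4
  c = 4
  b = 5
  v = 4
  return 4
After dead-code-elim (1 stmts):
  return 4
Evaluate:
  y = 4  =>  y = 4
  c = y + 0  =>  c = 4
  b = 5  =>  b = 5
  v = c + 0  =>  v = 4
  return c = 4

Answer: 4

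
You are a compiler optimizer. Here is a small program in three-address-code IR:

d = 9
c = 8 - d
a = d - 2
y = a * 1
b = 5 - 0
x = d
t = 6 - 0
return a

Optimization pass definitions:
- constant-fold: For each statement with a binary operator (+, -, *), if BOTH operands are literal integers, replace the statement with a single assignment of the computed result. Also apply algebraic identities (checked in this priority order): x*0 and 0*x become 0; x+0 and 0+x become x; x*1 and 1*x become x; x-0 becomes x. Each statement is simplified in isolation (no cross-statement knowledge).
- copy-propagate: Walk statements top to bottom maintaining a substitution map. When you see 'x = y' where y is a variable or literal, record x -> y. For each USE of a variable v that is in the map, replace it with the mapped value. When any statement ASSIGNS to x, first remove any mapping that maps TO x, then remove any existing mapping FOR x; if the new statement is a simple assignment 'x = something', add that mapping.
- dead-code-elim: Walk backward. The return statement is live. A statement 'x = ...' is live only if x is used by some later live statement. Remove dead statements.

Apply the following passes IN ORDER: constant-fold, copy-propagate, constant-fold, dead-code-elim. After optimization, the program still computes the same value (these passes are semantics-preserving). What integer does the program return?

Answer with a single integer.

Answer: 7

Derivation:
Initial IR:
  d = 9
  c = 8 - d
  a = d - 2
  y = a * 1
  b = 5 - 0
  x = d
  t = 6 - 0
  return a
After constant-fold (8 stmts):
  d = 9
  c = 8 - d
  a = d - 2
  y = a
  b = 5
  x = d
  t = 6
  return a
After copy-propagate (8 stmts):
  d = 9
  c = 8 - 9
  a = 9 - 2
  y = a
  b = 5
  x = 9
  t = 6
  return a
After constant-fold (8 stmts):
  d = 9
  c = -1
  a = 7
  y = a
  b = 5
  x = 9
  t = 6
  return a
After dead-code-elim (2 stmts):
  a = 7
  return a
Evaluate:
  d = 9  =>  d = 9
  c = 8 - d  =>  c = -1
  a = d - 2  =>  a = 7
  y = a * 1  =>  y = 7
  b = 5 - 0  =>  b = 5
  x = d  =>  x = 9
  t = 6 - 0  =>  t = 6
  return a = 7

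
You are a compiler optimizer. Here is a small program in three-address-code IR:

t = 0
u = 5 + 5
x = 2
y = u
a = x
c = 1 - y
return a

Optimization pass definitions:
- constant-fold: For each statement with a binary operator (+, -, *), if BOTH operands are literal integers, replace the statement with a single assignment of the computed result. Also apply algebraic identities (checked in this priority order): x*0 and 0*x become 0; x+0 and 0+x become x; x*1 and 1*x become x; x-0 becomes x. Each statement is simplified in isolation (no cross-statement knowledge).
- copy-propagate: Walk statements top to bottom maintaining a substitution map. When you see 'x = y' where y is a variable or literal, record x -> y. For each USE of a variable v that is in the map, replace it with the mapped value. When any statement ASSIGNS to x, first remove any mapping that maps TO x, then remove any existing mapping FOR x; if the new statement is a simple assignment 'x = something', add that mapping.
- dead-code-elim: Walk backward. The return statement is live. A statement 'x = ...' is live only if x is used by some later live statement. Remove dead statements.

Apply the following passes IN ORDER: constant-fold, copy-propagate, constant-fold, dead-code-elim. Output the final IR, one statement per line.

Initial IR:
  t = 0
  u = 5 + 5
  x = 2
  y = u
  a = x
  c = 1 - y
  return a
After constant-fold (7 stmts):
  t = 0
  u = 10
  x = 2
  y = u
  a = x
  c = 1 - y
  return a
After copy-propagate (7 stmts):
  t = 0
  u = 10
  x = 2
  y = 10
  a = 2
  c = 1 - 10
  return 2
After constant-fold (7 stmts):
  t = 0
  u = 10
  x = 2
  y = 10
  a = 2
  c = -9
  return 2
After dead-code-elim (1 stmts):
  return 2

Answer: return 2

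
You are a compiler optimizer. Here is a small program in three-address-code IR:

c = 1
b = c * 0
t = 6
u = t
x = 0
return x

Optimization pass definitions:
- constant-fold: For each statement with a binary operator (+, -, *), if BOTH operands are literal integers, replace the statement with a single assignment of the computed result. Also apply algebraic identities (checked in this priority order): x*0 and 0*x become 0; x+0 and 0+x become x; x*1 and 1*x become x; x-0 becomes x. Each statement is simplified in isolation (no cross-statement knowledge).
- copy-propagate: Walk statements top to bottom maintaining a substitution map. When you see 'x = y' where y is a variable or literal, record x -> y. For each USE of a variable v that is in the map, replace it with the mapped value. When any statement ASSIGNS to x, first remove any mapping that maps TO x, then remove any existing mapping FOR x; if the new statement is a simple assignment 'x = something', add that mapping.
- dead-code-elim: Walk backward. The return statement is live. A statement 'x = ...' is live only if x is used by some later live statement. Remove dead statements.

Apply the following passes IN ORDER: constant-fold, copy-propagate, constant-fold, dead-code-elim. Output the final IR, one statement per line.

Initial IR:
  c = 1
  b = c * 0
  t = 6
  u = t
  x = 0
  return x
After constant-fold (6 stmts):
  c = 1
  b = 0
  t = 6
  u = t
  x = 0
  return x
After copy-propagate (6 stmts):
  c = 1
  b = 0
  t = 6
  u = 6
  x = 0
  return 0
After constant-fold (6 stmts):
  c = 1
  b = 0
  t = 6
  u = 6
  x = 0
  return 0
After dead-code-elim (1 stmts):
  return 0

Answer: return 0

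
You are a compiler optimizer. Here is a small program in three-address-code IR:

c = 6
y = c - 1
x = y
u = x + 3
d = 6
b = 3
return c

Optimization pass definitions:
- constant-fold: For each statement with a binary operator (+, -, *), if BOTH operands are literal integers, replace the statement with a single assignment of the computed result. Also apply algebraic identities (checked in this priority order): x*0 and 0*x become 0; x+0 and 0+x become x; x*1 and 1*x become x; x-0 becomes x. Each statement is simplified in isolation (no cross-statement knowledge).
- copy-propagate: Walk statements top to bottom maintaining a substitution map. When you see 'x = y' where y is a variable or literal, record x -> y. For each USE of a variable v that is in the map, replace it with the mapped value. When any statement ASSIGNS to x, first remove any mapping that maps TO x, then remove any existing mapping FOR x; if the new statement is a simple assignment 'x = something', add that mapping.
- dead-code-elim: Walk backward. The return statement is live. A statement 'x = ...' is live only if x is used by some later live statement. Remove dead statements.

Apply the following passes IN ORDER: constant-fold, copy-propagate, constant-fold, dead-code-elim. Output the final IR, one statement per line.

Answer: return 6

Derivation:
Initial IR:
  c = 6
  y = c - 1
  x = y
  u = x + 3
  d = 6
  b = 3
  return c
After constant-fold (7 stmts):
  c = 6
  y = c - 1
  x = y
  u = x + 3
  d = 6
  b = 3
  return c
After copy-propagate (7 stmts):
  c = 6
  y = 6 - 1
  x = y
  u = y + 3
  d = 6
  b = 3
  return 6
After constant-fold (7 stmts):
  c = 6
  y = 5
  x = y
  u = y + 3
  d = 6
  b = 3
  return 6
After dead-code-elim (1 stmts):
  return 6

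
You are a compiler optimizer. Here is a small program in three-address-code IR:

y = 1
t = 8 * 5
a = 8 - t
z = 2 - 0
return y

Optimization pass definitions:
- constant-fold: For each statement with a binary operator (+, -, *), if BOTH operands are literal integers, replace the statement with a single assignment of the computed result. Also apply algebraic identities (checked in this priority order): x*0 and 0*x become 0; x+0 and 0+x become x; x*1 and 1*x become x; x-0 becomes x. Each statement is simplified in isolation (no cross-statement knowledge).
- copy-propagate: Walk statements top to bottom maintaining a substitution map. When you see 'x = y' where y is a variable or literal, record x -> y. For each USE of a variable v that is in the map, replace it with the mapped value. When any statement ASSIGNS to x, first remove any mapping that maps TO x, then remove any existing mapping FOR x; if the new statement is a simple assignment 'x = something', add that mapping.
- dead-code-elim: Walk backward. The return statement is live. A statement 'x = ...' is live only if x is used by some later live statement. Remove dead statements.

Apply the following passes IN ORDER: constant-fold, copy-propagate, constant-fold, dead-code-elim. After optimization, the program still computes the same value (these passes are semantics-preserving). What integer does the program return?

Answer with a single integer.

Initial IR:
  y = 1
  t = 8 * 5
  a = 8 - t
  z = 2 - 0
  return y
After constant-fold (5 stmts):
  y = 1
  t = 40
  a = 8 - t
  z = 2
  return y
After copy-propagate (5 stmts):
  y = 1
  t = 40
  a = 8 - 40
  z = 2
  return 1
After constant-fold (5 stmts):
  y = 1
  t = 40
  a = -32
  z = 2
  return 1
After dead-code-elim (1 stmts):
  return 1
Evaluate:
  y = 1  =>  y = 1
  t = 8 * 5  =>  t = 40
  a = 8 - t  =>  a = -32
  z = 2 - 0  =>  z = 2
  return y = 1

Answer: 1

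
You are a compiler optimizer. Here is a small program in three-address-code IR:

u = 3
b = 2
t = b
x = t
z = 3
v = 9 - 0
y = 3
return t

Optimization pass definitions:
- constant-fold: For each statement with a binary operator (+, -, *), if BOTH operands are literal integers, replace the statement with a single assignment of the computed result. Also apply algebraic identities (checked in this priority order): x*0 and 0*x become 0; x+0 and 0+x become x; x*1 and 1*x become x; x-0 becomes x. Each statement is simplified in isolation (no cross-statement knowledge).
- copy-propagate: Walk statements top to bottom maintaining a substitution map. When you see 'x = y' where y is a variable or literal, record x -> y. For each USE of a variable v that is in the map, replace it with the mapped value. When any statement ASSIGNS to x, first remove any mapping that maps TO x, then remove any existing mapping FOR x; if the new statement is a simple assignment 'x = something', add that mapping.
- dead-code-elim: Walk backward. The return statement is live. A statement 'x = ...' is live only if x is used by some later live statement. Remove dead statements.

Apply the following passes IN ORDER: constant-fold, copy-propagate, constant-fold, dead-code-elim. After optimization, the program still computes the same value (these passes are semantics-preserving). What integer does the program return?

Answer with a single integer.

Initial IR:
  u = 3
  b = 2
  t = b
  x = t
  z = 3
  v = 9 - 0
  y = 3
  return t
After constant-fold (8 stmts):
  u = 3
  b = 2
  t = b
  x = t
  z = 3
  v = 9
  y = 3
  return t
After copy-propagate (8 stmts):
  u = 3
  b = 2
  t = 2
  x = 2
  z = 3
  v = 9
  y = 3
  return 2
After constant-fold (8 stmts):
  u = 3
  b = 2
  t = 2
  x = 2
  z = 3
  v = 9
  y = 3
  return 2
After dead-code-elim (1 stmts):
  return 2
Evaluate:
  u = 3  =>  u = 3
  b = 2  =>  b = 2
  t = b  =>  t = 2
  x = t  =>  x = 2
  z = 3  =>  z = 3
  v = 9 - 0  =>  v = 9
  y = 3  =>  y = 3
  return t = 2

Answer: 2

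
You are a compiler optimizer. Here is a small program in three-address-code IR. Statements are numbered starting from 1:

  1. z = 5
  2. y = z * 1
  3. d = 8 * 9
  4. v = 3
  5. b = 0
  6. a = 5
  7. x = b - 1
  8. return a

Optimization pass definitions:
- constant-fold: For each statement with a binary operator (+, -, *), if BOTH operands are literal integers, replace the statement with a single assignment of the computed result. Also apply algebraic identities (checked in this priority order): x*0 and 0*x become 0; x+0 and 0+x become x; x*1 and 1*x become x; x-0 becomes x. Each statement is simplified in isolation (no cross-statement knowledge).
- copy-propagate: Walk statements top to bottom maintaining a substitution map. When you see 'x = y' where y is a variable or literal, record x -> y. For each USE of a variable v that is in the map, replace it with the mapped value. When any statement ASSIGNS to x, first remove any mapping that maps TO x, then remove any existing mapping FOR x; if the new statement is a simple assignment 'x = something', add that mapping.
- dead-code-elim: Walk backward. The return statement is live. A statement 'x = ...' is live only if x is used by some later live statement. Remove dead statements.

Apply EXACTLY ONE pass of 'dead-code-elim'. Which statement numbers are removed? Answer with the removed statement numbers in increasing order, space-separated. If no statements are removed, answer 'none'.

Backward liveness scan:
Stmt 1 'z = 5': DEAD (z not in live set [])
Stmt 2 'y = z * 1': DEAD (y not in live set [])
Stmt 3 'd = 8 * 9': DEAD (d not in live set [])
Stmt 4 'v = 3': DEAD (v not in live set [])
Stmt 5 'b = 0': DEAD (b not in live set [])
Stmt 6 'a = 5': KEEP (a is live); live-in = []
Stmt 7 'x = b - 1': DEAD (x not in live set ['a'])
Stmt 8 'return a': KEEP (return); live-in = ['a']
Removed statement numbers: [1, 2, 3, 4, 5, 7]
Surviving IR:
  a = 5
  return a

Answer: 1 2 3 4 5 7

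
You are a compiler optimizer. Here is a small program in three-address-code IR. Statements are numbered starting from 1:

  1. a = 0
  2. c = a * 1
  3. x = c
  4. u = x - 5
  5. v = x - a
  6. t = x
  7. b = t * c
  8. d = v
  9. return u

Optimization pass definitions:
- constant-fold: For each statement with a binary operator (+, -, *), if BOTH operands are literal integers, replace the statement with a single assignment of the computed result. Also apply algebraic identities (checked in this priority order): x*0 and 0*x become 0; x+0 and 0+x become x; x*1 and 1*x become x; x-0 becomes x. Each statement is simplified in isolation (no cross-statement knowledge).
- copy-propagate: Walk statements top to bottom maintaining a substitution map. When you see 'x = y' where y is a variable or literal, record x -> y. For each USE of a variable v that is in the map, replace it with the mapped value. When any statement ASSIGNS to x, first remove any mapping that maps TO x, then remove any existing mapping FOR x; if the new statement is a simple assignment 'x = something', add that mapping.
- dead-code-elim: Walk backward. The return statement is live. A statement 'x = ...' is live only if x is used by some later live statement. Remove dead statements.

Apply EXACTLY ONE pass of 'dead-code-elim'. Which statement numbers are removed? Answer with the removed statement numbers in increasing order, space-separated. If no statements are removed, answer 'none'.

Answer: 5 6 7 8

Derivation:
Backward liveness scan:
Stmt 1 'a = 0': KEEP (a is live); live-in = []
Stmt 2 'c = a * 1': KEEP (c is live); live-in = ['a']
Stmt 3 'x = c': KEEP (x is live); live-in = ['c']
Stmt 4 'u = x - 5': KEEP (u is live); live-in = ['x']
Stmt 5 'v = x - a': DEAD (v not in live set ['u'])
Stmt 6 't = x': DEAD (t not in live set ['u'])
Stmt 7 'b = t * c': DEAD (b not in live set ['u'])
Stmt 8 'd = v': DEAD (d not in live set ['u'])
Stmt 9 'return u': KEEP (return); live-in = ['u']
Removed statement numbers: [5, 6, 7, 8]
Surviving IR:
  a = 0
  c = a * 1
  x = c
  u = x - 5
  return u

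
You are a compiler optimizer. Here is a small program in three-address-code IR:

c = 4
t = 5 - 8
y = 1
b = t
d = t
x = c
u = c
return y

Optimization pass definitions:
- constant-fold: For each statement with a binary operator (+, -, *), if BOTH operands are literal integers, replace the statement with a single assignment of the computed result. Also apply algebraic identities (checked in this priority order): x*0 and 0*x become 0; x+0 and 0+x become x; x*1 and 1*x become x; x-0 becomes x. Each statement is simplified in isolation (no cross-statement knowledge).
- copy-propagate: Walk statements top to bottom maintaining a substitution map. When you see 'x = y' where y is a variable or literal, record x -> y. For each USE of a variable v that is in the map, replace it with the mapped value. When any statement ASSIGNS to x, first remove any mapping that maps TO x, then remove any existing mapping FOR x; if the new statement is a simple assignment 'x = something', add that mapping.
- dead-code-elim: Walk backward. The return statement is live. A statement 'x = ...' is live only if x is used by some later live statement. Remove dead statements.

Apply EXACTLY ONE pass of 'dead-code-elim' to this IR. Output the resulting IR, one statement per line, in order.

Applying dead-code-elim statement-by-statement:
  [8] return y  -> KEEP (return); live=['y']
  [7] u = c  -> DEAD (u not live)
  [6] x = c  -> DEAD (x not live)
  [5] d = t  -> DEAD (d not live)
  [4] b = t  -> DEAD (b not live)
  [3] y = 1  -> KEEP; live=[]
  [2] t = 5 - 8  -> DEAD (t not live)
  [1] c = 4  -> DEAD (c not live)
Result (2 stmts):
  y = 1
  return y

Answer: y = 1
return y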